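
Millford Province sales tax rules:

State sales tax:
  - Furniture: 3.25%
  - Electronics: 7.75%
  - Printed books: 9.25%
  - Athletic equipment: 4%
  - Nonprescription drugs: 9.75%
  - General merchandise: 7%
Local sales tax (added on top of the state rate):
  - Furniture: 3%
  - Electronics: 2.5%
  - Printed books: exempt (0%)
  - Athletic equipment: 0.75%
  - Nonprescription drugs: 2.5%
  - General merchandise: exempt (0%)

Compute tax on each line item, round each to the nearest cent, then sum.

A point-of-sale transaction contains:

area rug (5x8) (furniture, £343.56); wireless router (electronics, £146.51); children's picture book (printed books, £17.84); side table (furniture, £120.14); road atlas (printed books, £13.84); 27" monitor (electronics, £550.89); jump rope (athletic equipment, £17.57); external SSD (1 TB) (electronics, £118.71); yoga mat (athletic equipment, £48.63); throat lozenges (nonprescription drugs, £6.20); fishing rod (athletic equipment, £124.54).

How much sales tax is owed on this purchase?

Area rug (5x8) £343.56: furniture → 3.25% + 3% local = 6.25% → £21.47
Wireless router £146.51: electronics → 7.75% + 2.5% local = 10.25% → £15.02
Children's picture book £17.84: printed books → 9.25% + 0% local = 9.25% → £1.65
Side table £120.14: furniture → 3.25% + 3% local = 6.25% → £7.51
Road atlas £13.84: printed books → 9.25% + 0% local = 9.25% → £1.28
27" monitor £550.89: electronics → 7.75% + 2.5% local = 10.25% → £56.47
Jump rope £17.57: athletic equipment → 4% + 0.75% local = 4.75% → £0.83
External SSD (1 TB) £118.71: electronics → 7.75% + 2.5% local = 10.25% → £12.17
Yoga mat £48.63: athletic equipment → 4% + 0.75% local = 4.75% → £2.31
Throat lozenges £6.20: nonprescription drugs → 9.75% + 2.5% local = 12.25% → £0.76
Fishing rod £124.54: athletic equipment → 4% + 0.75% local = 4.75% → £5.92
Total tax = £21.47 + £15.02 + £1.65 + £7.51 + £1.28 + £56.47 + £0.83 + £12.17 + £2.31 + £0.76 + £5.92 = £125.39

£125.39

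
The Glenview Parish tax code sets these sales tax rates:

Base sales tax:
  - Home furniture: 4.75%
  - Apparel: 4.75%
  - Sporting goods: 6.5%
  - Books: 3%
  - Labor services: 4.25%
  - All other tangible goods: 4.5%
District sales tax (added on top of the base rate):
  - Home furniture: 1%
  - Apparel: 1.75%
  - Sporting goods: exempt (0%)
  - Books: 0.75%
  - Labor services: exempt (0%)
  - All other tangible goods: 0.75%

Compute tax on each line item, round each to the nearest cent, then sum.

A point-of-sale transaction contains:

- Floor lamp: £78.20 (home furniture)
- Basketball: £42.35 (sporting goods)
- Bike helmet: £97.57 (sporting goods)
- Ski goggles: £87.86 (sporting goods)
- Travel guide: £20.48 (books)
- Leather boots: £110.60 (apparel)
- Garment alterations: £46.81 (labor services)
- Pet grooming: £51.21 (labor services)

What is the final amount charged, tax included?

£566.51

Floor lamp £78.20: home furniture → 4.75% + 1% district = 5.75% → £4.50
Basketball £42.35: sporting goods → 6.5% + 0% district = 6.5% → £2.75
Bike helmet £97.57: sporting goods → 6.5% + 0% district = 6.5% → £6.34
Ski goggles £87.86: sporting goods → 6.5% + 0% district = 6.5% → £5.71
Travel guide £20.48: books → 3% + 0.75% district = 3.75% → £0.77
Leather boots £110.60: apparel → 4.75% + 1.75% district = 6.5% → £7.19
Garment alterations £46.81: labor services → 4.25% + 0% district = 4.25% → £1.99
Pet grooming £51.21: labor services → 4.25% + 0% district = 4.25% → £2.18
Subtotal = £535.08; tax = £31.43; total due = £566.51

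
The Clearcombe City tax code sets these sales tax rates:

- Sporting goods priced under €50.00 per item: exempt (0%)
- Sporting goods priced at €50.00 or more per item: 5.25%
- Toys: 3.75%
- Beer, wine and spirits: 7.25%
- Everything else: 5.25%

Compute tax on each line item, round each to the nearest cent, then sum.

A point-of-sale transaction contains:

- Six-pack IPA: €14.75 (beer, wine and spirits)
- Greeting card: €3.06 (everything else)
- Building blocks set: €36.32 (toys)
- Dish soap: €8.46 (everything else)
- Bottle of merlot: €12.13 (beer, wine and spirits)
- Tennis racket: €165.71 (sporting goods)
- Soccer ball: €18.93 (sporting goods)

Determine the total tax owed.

Six-pack IPA €14.75: beer, wine and spirits → 7.25% → €1.07
Greeting card €3.06: everything else → 5.25% → €0.16
Building blocks set €36.32: toys → 3.75% → €1.36
Dish soap €8.46: everything else → 5.25% → €0.44
Bottle of merlot €12.13: beer, wine and spirits → 7.25% → €0.88
Tennis racket €165.71: sporting goods, €50.00 or more → 5.25% → €8.70
Soccer ball €18.93: sporting goods, under €50.00 → 0% → €0.00
Total tax = €1.07 + €0.16 + €1.36 + €0.44 + €0.88 + €8.70 = €12.61

€12.61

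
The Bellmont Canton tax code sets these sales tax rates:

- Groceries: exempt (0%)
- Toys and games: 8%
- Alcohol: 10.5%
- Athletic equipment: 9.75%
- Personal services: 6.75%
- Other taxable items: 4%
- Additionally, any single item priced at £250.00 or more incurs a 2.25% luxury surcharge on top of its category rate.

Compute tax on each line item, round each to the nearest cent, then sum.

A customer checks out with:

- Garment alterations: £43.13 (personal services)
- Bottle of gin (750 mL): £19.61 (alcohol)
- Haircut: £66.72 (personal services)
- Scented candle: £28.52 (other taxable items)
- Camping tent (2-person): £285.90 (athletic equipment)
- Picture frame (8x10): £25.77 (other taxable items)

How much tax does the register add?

£45.95

Garment alterations £43.13: personal services → 6.75% → £2.91
Bottle of gin (750 mL) £19.61: alcohol → 10.5% → £2.06
Haircut £66.72: personal services → 6.75% → £4.50
Scented candle £28.52: other taxable items → 4% → £1.14
Camping tent (2-person) £285.90: athletic equipment → 9.75% + 2.25% surcharge = 12% → £34.31
Picture frame (8x10) £25.77: other taxable items → 4% → £1.03
Total tax = £2.91 + £2.06 + £4.50 + £1.14 + £34.31 + £1.03 = £45.95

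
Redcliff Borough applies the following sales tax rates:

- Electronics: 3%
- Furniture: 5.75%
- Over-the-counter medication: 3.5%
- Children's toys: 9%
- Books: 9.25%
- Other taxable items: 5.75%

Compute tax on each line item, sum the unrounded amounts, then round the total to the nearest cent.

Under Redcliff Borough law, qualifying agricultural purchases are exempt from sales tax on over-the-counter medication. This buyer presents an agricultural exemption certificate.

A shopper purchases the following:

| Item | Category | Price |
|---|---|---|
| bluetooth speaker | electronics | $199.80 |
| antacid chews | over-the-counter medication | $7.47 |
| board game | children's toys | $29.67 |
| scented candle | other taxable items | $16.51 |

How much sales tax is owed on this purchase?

Bluetooth speaker $199.80: electronics → 3% → $5.994
Antacid chews $7.47: over-the-counter medication, buyer-exempt → 0% → $0.00
Board game $29.67: children's toys → 9% → $2.6703
Scented candle $16.51: other taxable items → 5.75% → $0.949325
Unrounded tax sum = $9.613625 → $9.61

$9.61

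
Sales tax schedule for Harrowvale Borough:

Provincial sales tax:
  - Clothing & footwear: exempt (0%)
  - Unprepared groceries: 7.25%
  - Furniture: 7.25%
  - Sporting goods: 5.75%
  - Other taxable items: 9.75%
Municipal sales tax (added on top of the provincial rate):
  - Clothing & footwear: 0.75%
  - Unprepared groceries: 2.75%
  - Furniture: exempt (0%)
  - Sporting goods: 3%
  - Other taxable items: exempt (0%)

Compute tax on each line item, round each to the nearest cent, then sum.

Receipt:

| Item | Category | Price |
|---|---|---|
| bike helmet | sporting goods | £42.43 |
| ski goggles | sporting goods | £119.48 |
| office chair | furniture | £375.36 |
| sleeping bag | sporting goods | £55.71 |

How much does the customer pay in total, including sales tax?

Bike helmet £42.43: sporting goods → 5.75% + 3% municipal = 8.75% → £3.71
Ski goggles £119.48: sporting goods → 5.75% + 3% municipal = 8.75% → £10.45
Office chair £375.36: furniture → 7.25% + 0% municipal = 7.25% → £27.21
Sleeping bag £55.71: sporting goods → 5.75% + 3% municipal = 8.75% → £4.87
Subtotal = £592.98; tax = £46.24; total due = £639.22

£639.22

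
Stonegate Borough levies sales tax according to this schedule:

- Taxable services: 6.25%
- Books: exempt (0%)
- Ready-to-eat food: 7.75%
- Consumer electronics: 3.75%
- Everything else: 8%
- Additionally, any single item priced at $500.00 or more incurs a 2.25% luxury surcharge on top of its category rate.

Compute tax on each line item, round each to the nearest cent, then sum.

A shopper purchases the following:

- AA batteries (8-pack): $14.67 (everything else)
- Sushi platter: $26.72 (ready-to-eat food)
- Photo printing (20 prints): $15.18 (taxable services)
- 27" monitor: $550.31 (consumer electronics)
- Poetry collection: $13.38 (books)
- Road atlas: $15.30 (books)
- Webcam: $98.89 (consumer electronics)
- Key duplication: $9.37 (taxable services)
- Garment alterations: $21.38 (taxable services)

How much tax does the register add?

$42.85

AA batteries (8-pack) $14.67: everything else → 8% → $1.17
Sushi platter $26.72: ready-to-eat food → 7.75% → $2.07
Photo printing (20 prints) $15.18: taxable services → 6.25% → $0.95
27" monitor $550.31: consumer electronics → 3.75% + 2.25% surcharge = 6% → $33.02
Poetry collection $13.38: books → 0% → $0.00
Road atlas $15.30: books → 0% → $0.00
Webcam $98.89: consumer electronics → 3.75% → $3.71
Key duplication $9.37: taxable services → 6.25% → $0.59
Garment alterations $21.38: taxable services → 6.25% → $1.34
Total tax = $1.17 + $2.07 + $0.95 + $33.02 + $3.71 + $0.59 + $1.34 = $42.85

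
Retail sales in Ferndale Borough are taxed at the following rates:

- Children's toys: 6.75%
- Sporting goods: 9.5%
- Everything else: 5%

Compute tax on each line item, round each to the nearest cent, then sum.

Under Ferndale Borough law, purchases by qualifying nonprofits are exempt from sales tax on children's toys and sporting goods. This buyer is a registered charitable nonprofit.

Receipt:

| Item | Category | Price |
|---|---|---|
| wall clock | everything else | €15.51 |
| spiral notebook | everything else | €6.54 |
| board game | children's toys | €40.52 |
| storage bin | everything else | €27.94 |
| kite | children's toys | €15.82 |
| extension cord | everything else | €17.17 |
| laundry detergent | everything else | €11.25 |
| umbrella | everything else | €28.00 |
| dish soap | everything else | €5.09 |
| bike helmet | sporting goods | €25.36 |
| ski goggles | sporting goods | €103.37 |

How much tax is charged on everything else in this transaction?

Wall clock €15.51: everything else → 5% → €0.78
Spiral notebook €6.54: everything else → 5% → €0.33
Storage bin €27.94: everything else → 5% → €1.40
Extension cord €17.17: everything else → 5% → €0.86
Laundry detergent €11.25: everything else → 5% → €0.56
Umbrella €28.00: everything else → 5% → €1.40
Dish soap €5.09: everything else → 5% → €0.25
Tax on everything else = €0.78 + €0.33 + €1.40 + €0.86 + €0.56 + €1.40 + €0.25 = €5.58

€5.58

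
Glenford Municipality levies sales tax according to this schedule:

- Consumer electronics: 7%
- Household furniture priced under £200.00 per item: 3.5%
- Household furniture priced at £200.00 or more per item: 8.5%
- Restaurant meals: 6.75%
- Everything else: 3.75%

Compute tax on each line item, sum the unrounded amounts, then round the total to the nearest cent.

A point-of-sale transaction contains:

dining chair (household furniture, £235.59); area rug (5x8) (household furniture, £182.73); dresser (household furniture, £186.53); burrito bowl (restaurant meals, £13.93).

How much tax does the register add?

Dining chair £235.59: household furniture, £200.00 or more → 8.5% → £20.02515
Area rug (5x8) £182.73: household furniture, under £200.00 → 3.5% → £6.39555
Dresser £186.53: household furniture, under £200.00 → 3.5% → £6.52855
Burrito bowl £13.93: restaurant meals → 6.75% → £0.940275
Unrounded tax sum = £33.889525 → £33.89

£33.89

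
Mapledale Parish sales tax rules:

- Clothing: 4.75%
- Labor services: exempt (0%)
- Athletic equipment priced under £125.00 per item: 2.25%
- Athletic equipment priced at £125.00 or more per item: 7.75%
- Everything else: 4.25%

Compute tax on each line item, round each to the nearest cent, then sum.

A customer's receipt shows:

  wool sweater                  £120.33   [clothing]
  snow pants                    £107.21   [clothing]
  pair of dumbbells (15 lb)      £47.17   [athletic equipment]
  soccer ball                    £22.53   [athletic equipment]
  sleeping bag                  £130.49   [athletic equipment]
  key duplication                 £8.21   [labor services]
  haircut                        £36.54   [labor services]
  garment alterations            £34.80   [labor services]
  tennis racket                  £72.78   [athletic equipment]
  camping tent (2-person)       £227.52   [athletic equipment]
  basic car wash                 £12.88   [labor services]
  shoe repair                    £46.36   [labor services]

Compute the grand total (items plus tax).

Wool sweater £120.33: clothing → 4.75% → £5.72
Snow pants £107.21: clothing → 4.75% → £5.09
Pair of dumbbells (15 lb) £47.17: athletic equipment, under £125.00 → 2.25% → £1.06
Soccer ball £22.53: athletic equipment, under £125.00 → 2.25% → £0.51
Sleeping bag £130.49: athletic equipment, £125.00 or more → 7.75% → £10.11
Key duplication £8.21: labor services → 0% → £0.00
Haircut £36.54: labor services → 0% → £0.00
Garment alterations £34.80: labor services → 0% → £0.00
Tennis racket £72.78: athletic equipment, under £125.00 → 2.25% → £1.64
Camping tent (2-person) £227.52: athletic equipment, £125.00 or more → 7.75% → £17.63
Basic car wash £12.88: labor services → 0% → £0.00
Shoe repair £46.36: labor services → 0% → £0.00
Subtotal = £866.82; tax = £41.76; total due = £908.58

£908.58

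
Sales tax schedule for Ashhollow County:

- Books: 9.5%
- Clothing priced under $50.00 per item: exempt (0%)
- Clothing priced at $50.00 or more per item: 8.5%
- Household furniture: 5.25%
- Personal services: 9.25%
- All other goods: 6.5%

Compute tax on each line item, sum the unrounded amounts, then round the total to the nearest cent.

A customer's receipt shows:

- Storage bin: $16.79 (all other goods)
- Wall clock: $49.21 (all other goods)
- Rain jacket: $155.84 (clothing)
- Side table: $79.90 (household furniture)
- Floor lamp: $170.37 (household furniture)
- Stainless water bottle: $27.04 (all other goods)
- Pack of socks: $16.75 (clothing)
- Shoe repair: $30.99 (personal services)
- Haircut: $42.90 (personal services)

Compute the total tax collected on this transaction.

$39.27

Storage bin $16.79: all other goods → 6.5% → $1.09135
Wall clock $49.21: all other goods → 6.5% → $3.19865
Rain jacket $155.84: clothing, $50.00 or more → 8.5% → $13.2464
Side table $79.90: household furniture → 5.25% → $4.19475
Floor lamp $170.37: household furniture → 5.25% → $8.944425
Stainless water bottle $27.04: all other goods → 6.5% → $1.7576
Pack of socks $16.75: clothing, under $50.00 → 0% → $0.00
Shoe repair $30.99: personal services → 9.25% → $2.866575
Haircut $42.90: personal services → 9.25% → $3.96825
Unrounded tax sum = $39.268 → $39.27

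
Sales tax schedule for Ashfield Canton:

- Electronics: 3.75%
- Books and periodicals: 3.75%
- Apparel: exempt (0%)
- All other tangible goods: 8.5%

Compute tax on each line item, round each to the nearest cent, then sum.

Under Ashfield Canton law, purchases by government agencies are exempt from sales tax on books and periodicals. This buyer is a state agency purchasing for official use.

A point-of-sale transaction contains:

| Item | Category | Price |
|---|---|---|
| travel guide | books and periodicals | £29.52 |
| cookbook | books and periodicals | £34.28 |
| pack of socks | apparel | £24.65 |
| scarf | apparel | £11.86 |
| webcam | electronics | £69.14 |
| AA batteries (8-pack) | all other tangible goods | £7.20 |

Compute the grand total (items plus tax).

Travel guide £29.52: books and periodicals, buyer-exempt → 0% → £0.00
Cookbook £34.28: books and periodicals, buyer-exempt → 0% → £0.00
Pack of socks £24.65: apparel → 0% → £0.00
Scarf £11.86: apparel → 0% → £0.00
Webcam £69.14: electronics → 3.75% → £2.59
AA batteries (8-pack) £7.20: all other tangible goods → 8.5% → £0.61
Subtotal = £176.65; tax = £3.20; total due = £179.85

£179.85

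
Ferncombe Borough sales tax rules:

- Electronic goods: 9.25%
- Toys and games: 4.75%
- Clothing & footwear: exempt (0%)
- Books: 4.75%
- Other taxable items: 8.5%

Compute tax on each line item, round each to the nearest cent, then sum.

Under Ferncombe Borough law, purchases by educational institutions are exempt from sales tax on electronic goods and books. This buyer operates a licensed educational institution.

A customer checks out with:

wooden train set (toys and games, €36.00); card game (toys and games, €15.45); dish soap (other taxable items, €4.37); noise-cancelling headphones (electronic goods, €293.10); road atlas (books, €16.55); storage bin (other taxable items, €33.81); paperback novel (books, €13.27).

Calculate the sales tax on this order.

Wooden train set €36.00: toys and games → 4.75% → €1.71
Card game €15.45: toys and games → 4.75% → €0.73
Dish soap €4.37: other taxable items → 8.5% → €0.37
Noise-cancelling headphones €293.10: electronic goods, buyer-exempt → 0% → €0.00
Road atlas €16.55: books, buyer-exempt → 0% → €0.00
Storage bin €33.81: other taxable items → 8.5% → €2.87
Paperback novel €13.27: books, buyer-exempt → 0% → €0.00
Total tax = €1.71 + €0.73 + €0.37 + €2.87 = €5.68

€5.68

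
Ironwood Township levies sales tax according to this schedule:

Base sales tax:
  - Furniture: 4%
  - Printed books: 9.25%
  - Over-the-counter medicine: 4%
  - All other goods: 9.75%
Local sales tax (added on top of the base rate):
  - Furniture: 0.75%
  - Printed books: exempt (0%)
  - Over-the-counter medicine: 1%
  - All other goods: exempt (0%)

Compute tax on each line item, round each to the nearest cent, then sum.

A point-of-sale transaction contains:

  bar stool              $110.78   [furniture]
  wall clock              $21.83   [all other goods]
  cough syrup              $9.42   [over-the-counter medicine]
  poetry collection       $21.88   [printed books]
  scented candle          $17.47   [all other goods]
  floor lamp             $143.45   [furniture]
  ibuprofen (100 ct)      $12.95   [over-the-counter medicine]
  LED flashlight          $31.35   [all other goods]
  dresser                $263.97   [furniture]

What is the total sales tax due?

Bar stool $110.78: furniture → 4% + 0.75% local = 4.75% → $5.26
Wall clock $21.83: all other goods → 9.75% + 0% local = 9.75% → $2.13
Cough syrup $9.42: over-the-counter medicine → 4% + 1% local = 5% → $0.47
Poetry collection $21.88: printed books → 9.25% + 0% local = 9.25% → $2.02
Scented candle $17.47: all other goods → 9.75% + 0% local = 9.75% → $1.70
Floor lamp $143.45: furniture → 4% + 0.75% local = 4.75% → $6.81
Ibuprofen (100 ct) $12.95: over-the-counter medicine → 4% + 1% local = 5% → $0.65
LED flashlight $31.35: all other goods → 9.75% + 0% local = 9.75% → $3.06
Dresser $263.97: furniture → 4% + 0.75% local = 4.75% → $12.54
Total tax = $5.26 + $2.13 + $0.47 + $2.02 + $1.70 + $6.81 + $0.65 + $3.06 + $12.54 = $34.64

$34.64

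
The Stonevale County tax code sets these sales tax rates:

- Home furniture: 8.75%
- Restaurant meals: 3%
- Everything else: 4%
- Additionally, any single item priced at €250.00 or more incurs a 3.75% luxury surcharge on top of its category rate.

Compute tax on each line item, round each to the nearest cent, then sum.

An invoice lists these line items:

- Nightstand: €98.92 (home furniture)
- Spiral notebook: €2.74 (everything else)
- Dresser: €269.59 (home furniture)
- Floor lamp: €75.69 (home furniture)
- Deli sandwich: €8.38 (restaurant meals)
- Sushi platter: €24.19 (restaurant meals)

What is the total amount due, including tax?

€529.58

Nightstand €98.92: home furniture → 8.75% → €8.66
Spiral notebook €2.74: everything else → 4% → €0.11
Dresser €269.59: home furniture → 8.75% + 3.75% surcharge = 12.5% → €33.70
Floor lamp €75.69: home furniture → 8.75% → €6.62
Deli sandwich €8.38: restaurant meals → 3% → €0.25
Sushi platter €24.19: restaurant meals → 3% → €0.73
Subtotal = €479.51; tax = €50.07; total due = €529.58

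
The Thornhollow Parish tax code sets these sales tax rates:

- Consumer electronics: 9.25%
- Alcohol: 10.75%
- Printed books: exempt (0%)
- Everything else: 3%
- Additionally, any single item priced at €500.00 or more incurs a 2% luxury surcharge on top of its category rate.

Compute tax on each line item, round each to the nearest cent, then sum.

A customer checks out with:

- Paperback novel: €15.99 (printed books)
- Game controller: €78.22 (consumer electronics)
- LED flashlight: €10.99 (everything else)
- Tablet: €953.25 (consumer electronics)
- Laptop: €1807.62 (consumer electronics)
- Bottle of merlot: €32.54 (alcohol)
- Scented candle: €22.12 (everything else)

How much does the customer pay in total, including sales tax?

Paperback novel €15.99: printed books → 0% → €0.00
Game controller €78.22: consumer electronics → 9.25% → €7.24
LED flashlight €10.99: everything else → 3% → €0.33
Tablet €953.25: consumer electronics → 9.25% + 2% surcharge = 11.25% → €107.24
Laptop €1807.62: consumer electronics → 9.25% + 2% surcharge = 11.25% → €203.36
Bottle of merlot €32.54: alcohol → 10.75% → €3.50
Scented candle €22.12: everything else → 3% → €0.66
Subtotal = €2920.73; tax = €322.33; total due = €3243.06

€3243.06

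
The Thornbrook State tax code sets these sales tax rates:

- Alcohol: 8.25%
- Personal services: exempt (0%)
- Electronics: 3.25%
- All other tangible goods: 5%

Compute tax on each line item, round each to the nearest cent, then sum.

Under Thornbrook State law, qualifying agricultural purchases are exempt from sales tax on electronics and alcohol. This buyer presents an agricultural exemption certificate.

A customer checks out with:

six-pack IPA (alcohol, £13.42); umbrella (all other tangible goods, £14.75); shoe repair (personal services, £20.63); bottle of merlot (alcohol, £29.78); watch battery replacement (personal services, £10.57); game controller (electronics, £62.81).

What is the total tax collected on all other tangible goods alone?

Umbrella £14.75: all other tangible goods → 5% → £0.74
Tax on all other tangible goods = £0.74

£0.74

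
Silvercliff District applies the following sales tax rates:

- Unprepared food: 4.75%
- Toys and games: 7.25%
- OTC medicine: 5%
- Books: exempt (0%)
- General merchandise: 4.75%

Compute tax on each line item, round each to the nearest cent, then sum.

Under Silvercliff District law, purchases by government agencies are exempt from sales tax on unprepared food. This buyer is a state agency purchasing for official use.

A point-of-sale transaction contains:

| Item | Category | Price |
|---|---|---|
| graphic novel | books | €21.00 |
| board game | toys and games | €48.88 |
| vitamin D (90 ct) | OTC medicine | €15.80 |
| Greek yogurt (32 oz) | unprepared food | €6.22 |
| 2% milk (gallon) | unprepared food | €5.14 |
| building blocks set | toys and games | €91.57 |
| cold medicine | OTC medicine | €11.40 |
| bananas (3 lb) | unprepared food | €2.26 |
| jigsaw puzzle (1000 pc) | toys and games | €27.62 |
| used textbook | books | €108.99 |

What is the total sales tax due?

Graphic novel €21.00: books → 0% → €0.00
Board game €48.88: toys and games → 7.25% → €3.54
Vitamin D (90 ct) €15.80: OTC medicine → 5% → €0.79
Greek yogurt (32 oz) €6.22: unprepared food, buyer-exempt → 0% → €0.00
2% milk (gallon) €5.14: unprepared food, buyer-exempt → 0% → €0.00
Building blocks set €91.57: toys and games → 7.25% → €6.64
Cold medicine €11.40: OTC medicine → 5% → €0.57
Bananas (3 lb) €2.26: unprepared food, buyer-exempt → 0% → €0.00
Jigsaw puzzle (1000 pc) €27.62: toys and games → 7.25% → €2.00
Used textbook €108.99: books → 0% → €0.00
Total tax = €3.54 + €0.79 + €6.64 + €0.57 + €2.00 = €13.54

€13.54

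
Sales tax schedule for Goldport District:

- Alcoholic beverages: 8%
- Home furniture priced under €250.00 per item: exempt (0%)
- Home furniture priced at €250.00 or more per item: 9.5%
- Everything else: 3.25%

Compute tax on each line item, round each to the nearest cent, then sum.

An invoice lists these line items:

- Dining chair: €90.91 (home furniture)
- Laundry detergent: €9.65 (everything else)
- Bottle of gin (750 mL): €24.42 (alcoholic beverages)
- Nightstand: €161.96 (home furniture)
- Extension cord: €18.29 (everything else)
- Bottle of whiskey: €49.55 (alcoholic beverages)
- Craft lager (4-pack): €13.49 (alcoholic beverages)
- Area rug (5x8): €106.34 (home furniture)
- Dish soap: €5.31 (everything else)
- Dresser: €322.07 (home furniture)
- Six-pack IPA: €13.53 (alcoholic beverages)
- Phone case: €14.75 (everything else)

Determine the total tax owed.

€40.22

Dining chair €90.91: home furniture, under €250.00 → 0% → €0.00
Laundry detergent €9.65: everything else → 3.25% → €0.31
Bottle of gin (750 mL) €24.42: alcoholic beverages → 8% → €1.95
Nightstand €161.96: home furniture, under €250.00 → 0% → €0.00
Extension cord €18.29: everything else → 3.25% → €0.59
Bottle of whiskey €49.55: alcoholic beverages → 8% → €3.96
Craft lager (4-pack) €13.49: alcoholic beverages → 8% → €1.08
Area rug (5x8) €106.34: home furniture, under €250.00 → 0% → €0.00
Dish soap €5.31: everything else → 3.25% → €0.17
Dresser €322.07: home furniture, €250.00 or more → 9.5% → €30.60
Six-pack IPA €13.53: alcoholic beverages → 8% → €1.08
Phone case €14.75: everything else → 3.25% → €0.48
Total tax = €0.31 + €1.95 + €0.59 + €3.96 + €1.08 + €0.17 + €30.60 + €1.08 + €0.48 = €40.22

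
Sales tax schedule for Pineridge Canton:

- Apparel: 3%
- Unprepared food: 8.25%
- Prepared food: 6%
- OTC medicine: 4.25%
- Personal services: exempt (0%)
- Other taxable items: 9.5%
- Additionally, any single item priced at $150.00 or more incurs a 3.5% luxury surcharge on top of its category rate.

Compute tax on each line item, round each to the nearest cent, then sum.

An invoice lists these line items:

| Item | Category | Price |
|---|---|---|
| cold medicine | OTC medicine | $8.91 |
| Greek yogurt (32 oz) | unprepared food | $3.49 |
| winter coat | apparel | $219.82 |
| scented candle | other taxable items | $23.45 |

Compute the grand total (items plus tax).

$272.86

Cold medicine $8.91: OTC medicine → 4.25% → $0.38
Greek yogurt (32 oz) $3.49: unprepared food → 8.25% → $0.29
Winter coat $219.82: apparel → 3% + 3.5% surcharge = 6.5% → $14.29
Scented candle $23.45: other taxable items → 9.5% → $2.23
Subtotal = $255.67; tax = $17.19; total due = $272.86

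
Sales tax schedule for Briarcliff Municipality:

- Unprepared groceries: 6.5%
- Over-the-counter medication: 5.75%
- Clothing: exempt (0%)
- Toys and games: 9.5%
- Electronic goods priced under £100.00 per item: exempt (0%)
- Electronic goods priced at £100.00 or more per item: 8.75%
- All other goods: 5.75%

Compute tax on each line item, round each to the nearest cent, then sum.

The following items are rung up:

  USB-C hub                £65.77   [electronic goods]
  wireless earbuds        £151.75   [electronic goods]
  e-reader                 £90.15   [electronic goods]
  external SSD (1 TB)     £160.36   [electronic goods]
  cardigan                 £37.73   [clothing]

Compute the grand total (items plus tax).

USB-C hub £65.77: electronic goods, under £100.00 → 0% → £0.00
Wireless earbuds £151.75: electronic goods, £100.00 or more → 8.75% → £13.28
E-reader £90.15: electronic goods, under £100.00 → 0% → £0.00
External SSD (1 TB) £160.36: electronic goods, £100.00 or more → 8.75% → £14.03
Cardigan £37.73: clothing → 0% → £0.00
Subtotal = £505.76; tax = £27.31; total due = £533.07

£533.07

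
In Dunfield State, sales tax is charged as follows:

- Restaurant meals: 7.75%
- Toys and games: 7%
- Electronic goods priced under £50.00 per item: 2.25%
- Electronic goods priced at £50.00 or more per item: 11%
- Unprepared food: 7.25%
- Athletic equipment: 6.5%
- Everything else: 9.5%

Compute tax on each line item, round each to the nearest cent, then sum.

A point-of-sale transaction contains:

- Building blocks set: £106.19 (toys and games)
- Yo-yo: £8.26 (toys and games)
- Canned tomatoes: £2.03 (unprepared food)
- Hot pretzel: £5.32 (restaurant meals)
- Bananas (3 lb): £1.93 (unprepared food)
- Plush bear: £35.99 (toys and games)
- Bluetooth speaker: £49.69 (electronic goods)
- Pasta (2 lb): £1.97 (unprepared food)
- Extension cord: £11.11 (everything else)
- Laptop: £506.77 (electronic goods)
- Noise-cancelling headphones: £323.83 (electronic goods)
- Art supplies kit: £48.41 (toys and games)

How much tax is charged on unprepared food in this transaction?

Canned tomatoes £2.03: unprepared food → 7.25% → £0.15
Bananas (3 lb) £1.93: unprepared food → 7.25% → £0.14
Pasta (2 lb) £1.97: unprepared food → 7.25% → £0.14
Tax on unprepared food = £0.15 + £0.14 + £0.14 = £0.43

£0.43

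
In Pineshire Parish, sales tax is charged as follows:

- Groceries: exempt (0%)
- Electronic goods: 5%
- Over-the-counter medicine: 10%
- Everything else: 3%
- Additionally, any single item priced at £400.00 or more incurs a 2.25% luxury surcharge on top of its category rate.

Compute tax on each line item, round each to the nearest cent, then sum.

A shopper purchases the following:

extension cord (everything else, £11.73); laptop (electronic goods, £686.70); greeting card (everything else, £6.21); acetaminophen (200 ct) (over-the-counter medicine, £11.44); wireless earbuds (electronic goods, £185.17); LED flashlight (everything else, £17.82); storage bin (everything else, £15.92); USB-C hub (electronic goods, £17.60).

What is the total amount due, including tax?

£1015.21

Extension cord £11.73: everything else → 3% → £0.35
Laptop £686.70: electronic goods → 5% + 2.25% surcharge = 7.25% → £49.79
Greeting card £6.21: everything else → 3% → £0.19
Acetaminophen (200 ct) £11.44: over-the-counter medicine → 10% → £1.14
Wireless earbuds £185.17: electronic goods → 5% → £9.26
LED flashlight £17.82: everything else → 3% → £0.53
Storage bin £15.92: everything else → 3% → £0.48
USB-C hub £17.60: electronic goods → 5% → £0.88
Subtotal = £952.59; tax = £62.62; total due = £1015.21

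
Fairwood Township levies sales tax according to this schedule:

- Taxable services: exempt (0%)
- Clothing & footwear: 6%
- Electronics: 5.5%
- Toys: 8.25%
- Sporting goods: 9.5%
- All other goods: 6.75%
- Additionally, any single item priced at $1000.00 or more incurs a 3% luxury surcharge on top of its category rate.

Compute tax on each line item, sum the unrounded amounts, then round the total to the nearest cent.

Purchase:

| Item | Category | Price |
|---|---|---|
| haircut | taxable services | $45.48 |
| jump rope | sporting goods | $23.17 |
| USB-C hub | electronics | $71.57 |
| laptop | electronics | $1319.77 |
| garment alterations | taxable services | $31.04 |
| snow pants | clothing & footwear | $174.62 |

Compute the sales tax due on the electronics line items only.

USB-C hub $71.57: electronics → 5.5% → $3.93635
Laptop $1319.77: electronics → 5.5% + 3% surcharge = 8.5% → $112.18045
Tax on electronics: unrounded sum = $116.1168 → $116.12

$116.12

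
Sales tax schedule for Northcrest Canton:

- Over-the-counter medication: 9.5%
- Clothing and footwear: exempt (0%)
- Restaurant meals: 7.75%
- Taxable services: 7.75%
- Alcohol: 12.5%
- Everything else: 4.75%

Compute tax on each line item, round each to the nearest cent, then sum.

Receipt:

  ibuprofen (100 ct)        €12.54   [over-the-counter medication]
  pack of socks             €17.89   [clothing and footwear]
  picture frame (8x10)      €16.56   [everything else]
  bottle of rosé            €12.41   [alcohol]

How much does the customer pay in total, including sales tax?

Ibuprofen (100 ct) €12.54: over-the-counter medication → 9.5% → €1.19
Pack of socks €17.89: clothing and footwear → 0% → €0.00
Picture frame (8x10) €16.56: everything else → 4.75% → €0.79
Bottle of rosé €12.41: alcohol → 12.5% → €1.55
Subtotal = €59.40; tax = €3.53; total due = €62.93

€62.93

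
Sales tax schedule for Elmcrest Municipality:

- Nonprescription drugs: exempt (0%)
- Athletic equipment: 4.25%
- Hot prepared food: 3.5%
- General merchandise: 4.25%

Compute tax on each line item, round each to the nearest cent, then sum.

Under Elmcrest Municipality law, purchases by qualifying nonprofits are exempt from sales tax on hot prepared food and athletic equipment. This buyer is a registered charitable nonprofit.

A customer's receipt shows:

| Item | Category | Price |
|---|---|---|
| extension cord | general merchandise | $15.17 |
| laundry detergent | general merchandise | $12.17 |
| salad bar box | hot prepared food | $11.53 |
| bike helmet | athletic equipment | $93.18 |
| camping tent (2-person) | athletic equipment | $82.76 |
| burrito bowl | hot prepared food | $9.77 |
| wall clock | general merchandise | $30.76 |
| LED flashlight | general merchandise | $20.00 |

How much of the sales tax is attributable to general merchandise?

Extension cord $15.17: general merchandise → 4.25% → $0.64
Laundry detergent $12.17: general merchandise → 4.25% → $0.52
Wall clock $30.76: general merchandise → 4.25% → $1.31
LED flashlight $20.00: general merchandise → 4.25% → $0.85
Tax on general merchandise = $0.64 + $0.52 + $1.31 + $0.85 = $3.32

$3.32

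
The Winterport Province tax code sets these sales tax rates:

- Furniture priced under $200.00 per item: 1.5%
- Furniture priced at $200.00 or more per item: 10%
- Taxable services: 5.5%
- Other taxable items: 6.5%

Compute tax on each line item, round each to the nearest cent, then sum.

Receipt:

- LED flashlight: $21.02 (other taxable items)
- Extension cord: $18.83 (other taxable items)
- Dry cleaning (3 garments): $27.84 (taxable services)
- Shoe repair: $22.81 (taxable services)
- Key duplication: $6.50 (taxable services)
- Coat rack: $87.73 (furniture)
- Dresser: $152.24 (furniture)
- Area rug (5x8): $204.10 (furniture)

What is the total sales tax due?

$29.74

LED flashlight $21.02: other taxable items → 6.5% → $1.37
Extension cord $18.83: other taxable items → 6.5% → $1.22
Dry cleaning (3 garments) $27.84: taxable services → 5.5% → $1.53
Shoe repair $22.81: taxable services → 5.5% → $1.25
Key duplication $6.50: taxable services → 5.5% → $0.36
Coat rack $87.73: furniture, under $200.00 → 1.5% → $1.32
Dresser $152.24: furniture, under $200.00 → 1.5% → $2.28
Area rug (5x8) $204.10: furniture, $200.00 or more → 10% → $20.41
Total tax = $1.37 + $1.22 + $1.53 + $1.25 + $0.36 + $1.32 + $2.28 + $20.41 = $29.74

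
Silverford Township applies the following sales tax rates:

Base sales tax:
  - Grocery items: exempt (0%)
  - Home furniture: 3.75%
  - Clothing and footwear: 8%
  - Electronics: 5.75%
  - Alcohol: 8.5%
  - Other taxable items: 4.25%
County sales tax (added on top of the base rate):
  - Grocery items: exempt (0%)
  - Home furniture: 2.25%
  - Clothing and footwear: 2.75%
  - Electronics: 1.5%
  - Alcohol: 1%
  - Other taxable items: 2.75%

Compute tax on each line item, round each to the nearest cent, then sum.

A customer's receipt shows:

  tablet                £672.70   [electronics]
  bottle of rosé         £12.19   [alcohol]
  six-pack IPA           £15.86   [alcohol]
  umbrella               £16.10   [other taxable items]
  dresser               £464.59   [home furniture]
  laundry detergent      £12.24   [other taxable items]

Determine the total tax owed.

Tablet £672.70: electronics → 5.75% + 1.5% county = 7.25% → £48.77
Bottle of rosé £12.19: alcohol → 8.5% + 1% county = 9.5% → £1.16
Six-pack IPA £15.86: alcohol → 8.5% + 1% county = 9.5% → £1.51
Umbrella £16.10: other taxable items → 4.25% + 2.75% county = 7% → £1.13
Dresser £464.59: home furniture → 3.75% + 2.25% county = 6% → £27.88
Laundry detergent £12.24: other taxable items → 4.25% + 2.75% county = 7% → £0.86
Total tax = £48.77 + £1.16 + £1.51 + £1.13 + £27.88 + £0.86 = £81.31

£81.31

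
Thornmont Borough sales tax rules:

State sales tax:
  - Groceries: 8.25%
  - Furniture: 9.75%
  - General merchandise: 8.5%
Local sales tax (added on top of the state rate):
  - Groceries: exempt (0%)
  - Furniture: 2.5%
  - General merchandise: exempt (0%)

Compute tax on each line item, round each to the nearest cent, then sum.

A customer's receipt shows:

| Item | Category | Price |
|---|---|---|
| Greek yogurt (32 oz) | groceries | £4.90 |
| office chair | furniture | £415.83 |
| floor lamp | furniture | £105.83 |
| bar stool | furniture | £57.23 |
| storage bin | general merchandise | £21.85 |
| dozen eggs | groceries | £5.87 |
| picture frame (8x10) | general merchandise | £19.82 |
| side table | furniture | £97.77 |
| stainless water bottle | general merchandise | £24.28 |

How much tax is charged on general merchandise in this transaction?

£5.60

Storage bin £21.85: general merchandise → 8.5% + 0% local = 8.5% → £1.86
Picture frame (8x10) £19.82: general merchandise → 8.5% + 0% local = 8.5% → £1.68
Stainless water bottle £24.28: general merchandise → 8.5% + 0% local = 8.5% → £2.06
Tax on general merchandise = £1.86 + £1.68 + £2.06 = £5.60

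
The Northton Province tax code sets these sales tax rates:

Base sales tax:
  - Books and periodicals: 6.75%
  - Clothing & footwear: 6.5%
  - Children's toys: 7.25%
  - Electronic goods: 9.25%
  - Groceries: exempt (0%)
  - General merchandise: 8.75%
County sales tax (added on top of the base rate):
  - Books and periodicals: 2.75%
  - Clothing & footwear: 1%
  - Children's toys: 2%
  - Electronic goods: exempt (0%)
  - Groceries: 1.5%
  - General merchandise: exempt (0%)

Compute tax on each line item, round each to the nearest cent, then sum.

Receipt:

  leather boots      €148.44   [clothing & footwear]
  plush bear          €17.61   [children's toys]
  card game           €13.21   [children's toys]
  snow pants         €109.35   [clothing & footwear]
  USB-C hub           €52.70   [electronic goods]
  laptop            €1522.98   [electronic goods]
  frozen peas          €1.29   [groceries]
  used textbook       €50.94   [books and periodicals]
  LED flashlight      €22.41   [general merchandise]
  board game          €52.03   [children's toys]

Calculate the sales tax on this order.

€179.56

Leather boots €148.44: clothing & footwear → 6.5% + 1% county = 7.5% → €11.13
Plush bear €17.61: children's toys → 7.25% + 2% county = 9.25% → €1.63
Card game €13.21: children's toys → 7.25% + 2% county = 9.25% → €1.22
Snow pants €109.35: clothing & footwear → 6.5% + 1% county = 7.5% → €8.20
USB-C hub €52.70: electronic goods → 9.25% + 0% county = 9.25% → €4.87
Laptop €1522.98: electronic goods → 9.25% + 0% county = 9.25% → €140.88
Frozen peas €1.29: groceries → 0% + 1.5% county = 1.5% → €0.02
Used textbook €50.94: books and periodicals → 6.75% + 2.75% county = 9.5% → €4.84
LED flashlight €22.41: general merchandise → 8.75% + 0% county = 8.75% → €1.96
Board game €52.03: children's toys → 7.25% + 2% county = 9.25% → €4.81
Total tax = €11.13 + €1.63 + €1.22 + €8.20 + €4.87 + €140.88 + €0.02 + €4.84 + €1.96 + €4.81 = €179.56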